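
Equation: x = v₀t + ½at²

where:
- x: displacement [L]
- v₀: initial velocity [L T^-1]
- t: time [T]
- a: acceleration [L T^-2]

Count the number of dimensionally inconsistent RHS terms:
0

LHS x: [L]
- v₀t: [L] ✓
- ½at²: [L] ✓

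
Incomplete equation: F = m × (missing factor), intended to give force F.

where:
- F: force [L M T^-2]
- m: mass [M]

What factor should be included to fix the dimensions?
a (acceleration), dimensions [L T^-2]

F has dimensions [L M T^-2] and m has dimensions [M].
The missing factor must have dimensions [L M T^-2] / [M] = [L T^-2], i.e. acceleration (a).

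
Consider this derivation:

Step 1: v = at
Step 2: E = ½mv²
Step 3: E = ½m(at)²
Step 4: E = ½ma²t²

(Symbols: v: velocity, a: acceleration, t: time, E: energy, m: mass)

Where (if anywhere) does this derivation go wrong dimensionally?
No step introduces an error — all steps are dimensionally consistent.

Step 1: v = at → LHS [L T^-1], RHS [L T^-1] ✓
Step 2: E = ½mv² → LHS [L^2 M T^-2], RHS [L^2 M T^-2] ✓
Step 3: E = ½m(at)² → LHS [L^2 M T^-2], RHS [L^2 M T^-2] ✓
Step 4: E = ½ma²t² → LHS [L^2 M T^-2], RHS [L^2 M T^-2] ✓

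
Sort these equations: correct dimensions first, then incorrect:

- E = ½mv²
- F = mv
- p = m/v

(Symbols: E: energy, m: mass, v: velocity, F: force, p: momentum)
Dimensionally correct: E = ½mv²
Dimensionally incorrect: F = mv, p = m/v
Ordered (correct first, then incorrect): E = ½mv², F = mv, p = m/v

- E = ½mv²: LHS [L^2 M T^-2], RHS [L^2 M T^-2] → correct ✓
- F = mv: LHS [L M T^-2], RHS [L M T^-1] → incorrect ✗
- p = m/v: LHS [L M T^-1], RHS [L^-1 M T] → incorrect ✗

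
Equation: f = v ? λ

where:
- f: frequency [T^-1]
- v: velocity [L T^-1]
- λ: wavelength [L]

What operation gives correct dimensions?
division (÷): f = v ÷ λ

f [T^-1]; v [L T^-1]; λ [L].
v × λ → [L^2 T^-1] ✗
v ÷ λ → [T^-1] ✓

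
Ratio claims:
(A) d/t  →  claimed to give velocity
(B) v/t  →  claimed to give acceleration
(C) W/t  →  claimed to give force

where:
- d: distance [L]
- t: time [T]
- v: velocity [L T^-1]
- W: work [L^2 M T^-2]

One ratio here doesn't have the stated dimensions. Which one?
(C) W/t does not give force

(A) d/t: [L T^-1] = velocity [L T^-1] ✓
(B) v/t: [L T^-2] = acceleration [L T^-2] ✓
(C) W/t: [L^2 M T^-3] ≠ force [L M T^-2] ✗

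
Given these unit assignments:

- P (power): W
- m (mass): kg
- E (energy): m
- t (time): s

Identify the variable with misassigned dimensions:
E

The variable E (energy) should have units J, not m.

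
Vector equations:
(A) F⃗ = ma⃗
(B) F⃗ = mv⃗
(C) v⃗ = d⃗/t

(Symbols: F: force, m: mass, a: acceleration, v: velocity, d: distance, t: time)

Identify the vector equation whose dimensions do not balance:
(B) F⃗ = mv⃗

(A) F⃗ = ma⃗: LHS [L M T^-2], RHS [L M T^-2] ✓ — Force and acceleration are vectors, mass is a scalar
(B) F⃗ = mv⃗: LHS [L M T^-2], RHS [L M T^-1] ✗ — mass times velocity is momentum, not force; should be ma⃗
(C) v⃗ = d⃗/t: LHS [L T^-1], RHS [L T^-1] ✓ — displacement (vector) divided by time (scalar)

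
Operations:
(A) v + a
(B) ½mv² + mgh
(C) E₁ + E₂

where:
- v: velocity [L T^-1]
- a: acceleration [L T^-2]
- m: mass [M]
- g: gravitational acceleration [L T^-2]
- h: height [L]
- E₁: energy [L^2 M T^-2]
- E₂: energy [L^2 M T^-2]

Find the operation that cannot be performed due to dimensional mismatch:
(A) v + a

(A) v + a: v [L T^-1] and a [L T^-2] — different dimensions cannot be added/subtracted ✗
(B) ½mv² + mgh: ½mv² [L^2 M T^-2] and mgh [L^2 M T^-2] — same dimensions ✓
(C) E₁ + E₂: E₁ [L^2 M T^-2] and E₂ [L^2 M T^-2] — same dimensions ✓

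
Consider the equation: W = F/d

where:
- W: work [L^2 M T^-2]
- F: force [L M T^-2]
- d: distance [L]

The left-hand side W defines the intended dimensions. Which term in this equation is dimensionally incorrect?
The right-hand side term F/d

W has dimensions [L^2 M T^-2], but F/d has dimensions [M T^-2], so the term F/d is dimensionally wrong for W.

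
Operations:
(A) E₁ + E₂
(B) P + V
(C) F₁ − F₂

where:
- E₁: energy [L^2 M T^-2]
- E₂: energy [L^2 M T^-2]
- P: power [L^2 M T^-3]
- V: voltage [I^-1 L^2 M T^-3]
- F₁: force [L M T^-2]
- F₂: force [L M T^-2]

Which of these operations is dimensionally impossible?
(B) P + V

(A) E₁ + E₂: E₁ [L^2 M T^-2] and E₂ [L^2 M T^-2] — same dimensions ✓
(B) P + V: P [L^2 M T^-3] and V [I^-1 L^2 M T^-3] — different dimensions cannot be added/subtracted ✗
(C) F₁ − F₂: F₁ [L M T^-2] and F₂ [L M T^-2] — same dimensions ✓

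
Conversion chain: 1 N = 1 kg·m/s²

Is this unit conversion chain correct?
The chain is correct (no errors).

Correct: Newton is defined as kg·m/s²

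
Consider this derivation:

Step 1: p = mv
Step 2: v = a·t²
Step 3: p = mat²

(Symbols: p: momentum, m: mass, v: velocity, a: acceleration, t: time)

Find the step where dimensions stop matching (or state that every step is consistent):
Step 2

Step 1: p = mv → LHS [L M T^-1], RHS [L M T^-1] ✓
Step 2: v = a·t² → LHS [L T^-1], RHS [L] ✗

The first dimensional inconsistency appears in step 2: v = a·t²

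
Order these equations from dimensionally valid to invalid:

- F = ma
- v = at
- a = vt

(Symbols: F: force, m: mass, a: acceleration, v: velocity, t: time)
Dimensionally correct: F = ma, v = at
Dimensionally incorrect: a = vt
Ordered (correct first, then incorrect): F = ma, v = at, a = vt

- F = ma: LHS [L M T^-2], RHS [L M T^-2] → correct ✓
- v = at: LHS [L T^-1], RHS [L T^-1] → correct ✓
- a = vt: LHS [L T^-2], RHS [L] → incorrect ✗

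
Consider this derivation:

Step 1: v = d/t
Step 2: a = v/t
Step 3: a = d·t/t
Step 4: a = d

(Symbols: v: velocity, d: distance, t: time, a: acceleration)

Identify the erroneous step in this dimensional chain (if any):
Step 3

Step 1: v = d/t → LHS [L T^-1], RHS [L T^-1] ✓
Step 2: a = v/t → LHS [L T^-2], RHS [L T^-2] ✓
Step 3: a = d·t/t → LHS [L T^-2], RHS [L] ✗

The first dimensional inconsistency appears in step 3: a = d·t/t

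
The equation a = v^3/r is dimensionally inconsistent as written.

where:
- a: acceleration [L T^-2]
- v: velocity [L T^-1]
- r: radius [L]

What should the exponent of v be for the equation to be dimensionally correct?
The exponent of v should be 2: a = v^2/r

The LHS a has dimensions [L T^-2]; v has dimensions [L T^-1].
As written, the RHS v^3/r (exponent 3 on v) has dimensions [L^2 T^-3], which does not match.
With exponent 2, the RHS v^2/r has dimensions [L T^-2], matching the LHS.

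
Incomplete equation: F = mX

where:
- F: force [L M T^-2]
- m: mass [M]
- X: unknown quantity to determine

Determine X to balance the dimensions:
X = a (acceleration), dimensions [L T^-2]

F has dimensions [L M T^-2]; the rest of the RHS (m) has dimensions [M].
So X must have dimensions [L T^-2] — X = a (acceleration).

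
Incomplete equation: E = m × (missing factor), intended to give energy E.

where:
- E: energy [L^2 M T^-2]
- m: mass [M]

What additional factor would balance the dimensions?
v² (velocity squared), dimensions [L^2 T^-2]

E has dimensions [L^2 M T^-2] and m has dimensions [M].
The missing factor must have dimensions [L^2 M T^-2] / [M] = [L^2 T^-2], i.e. velocity squared (v²).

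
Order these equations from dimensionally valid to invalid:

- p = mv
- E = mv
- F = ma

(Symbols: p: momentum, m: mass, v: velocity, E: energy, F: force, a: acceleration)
Dimensionally correct: p = mv, F = ma
Dimensionally incorrect: E = mv
Ordered (correct first, then incorrect): p = mv, F = ma, E = mv

- p = mv: LHS [L M T^-1], RHS [L M T^-1] → correct ✓
- E = mv: LHS [L^2 M T^-2], RHS [L M T^-1] → incorrect ✗
- F = ma: LHS [L M T^-2], RHS [L M T^-2] → correct ✓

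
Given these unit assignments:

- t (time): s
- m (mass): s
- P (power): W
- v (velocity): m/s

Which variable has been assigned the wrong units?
m

The variable m (mass) should have units kg, not s.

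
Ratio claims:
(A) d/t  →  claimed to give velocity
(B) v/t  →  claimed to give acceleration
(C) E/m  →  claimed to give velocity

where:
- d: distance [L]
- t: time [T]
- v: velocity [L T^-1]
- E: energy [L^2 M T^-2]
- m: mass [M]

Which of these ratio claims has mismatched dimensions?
(C) E/m does not give velocity

(A) d/t: [L T^-1] = velocity [L T^-1] ✓
(B) v/t: [L T^-2] = acceleration [L T^-2] ✓
(C) E/m: [L^2 T^-2] ≠ velocity [L T^-1] ✗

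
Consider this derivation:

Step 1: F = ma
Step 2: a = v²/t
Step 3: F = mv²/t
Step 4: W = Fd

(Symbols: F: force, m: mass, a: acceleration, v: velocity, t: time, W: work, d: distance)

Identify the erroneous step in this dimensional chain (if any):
Step 2

Step 1: F = ma → LHS [L M T^-2], RHS [L M T^-2] ✓
Step 2: a = v²/t → LHS [L T^-2], RHS [L^2 T^-3] ✗

The first dimensional inconsistency appears in step 2: a = v²/t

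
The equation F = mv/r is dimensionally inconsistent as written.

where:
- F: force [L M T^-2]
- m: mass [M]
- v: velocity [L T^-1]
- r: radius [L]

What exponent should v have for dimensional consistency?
The exponent of v should be 2: F = mv^2/r

The LHS F has dimensions [L M T^-2]; v has dimensions [L T^-1].
As written, the RHS mv/r (exponent 1 on v) has dimensions [M T^-1], which does not match.
With exponent 2, the RHS mv^2/r has dimensions [L M T^-2], matching the LHS.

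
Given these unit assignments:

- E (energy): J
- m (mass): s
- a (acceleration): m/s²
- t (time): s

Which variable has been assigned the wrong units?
m

The variable m (mass) should have units kg, not s.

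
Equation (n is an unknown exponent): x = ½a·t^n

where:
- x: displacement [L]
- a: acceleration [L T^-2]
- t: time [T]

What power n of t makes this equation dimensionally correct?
n = 2

x has dimensions [L]; t has dimensions [T].
The rest of the RHS has dimensions [L T^-2], so t^n must supply [T^2].
With n = 2: ½a·t^2 has dimensions [L], matching the LHS ✓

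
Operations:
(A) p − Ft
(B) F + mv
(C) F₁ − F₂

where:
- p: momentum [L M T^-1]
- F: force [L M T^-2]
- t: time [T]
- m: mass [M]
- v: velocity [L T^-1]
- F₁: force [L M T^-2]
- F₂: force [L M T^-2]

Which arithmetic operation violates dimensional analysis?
(B) F + mv

(A) p − Ft: p [L M T^-1] and Ft [L M T^-1] — same dimensions ✓
(B) F + mv: F [L M T^-2] and mv [L M T^-1] — different dimensions cannot be added/subtracted ✗
(C) F₁ − F₂: F₁ [L M T^-2] and F₂ [L M T^-2] — same dimensions ✓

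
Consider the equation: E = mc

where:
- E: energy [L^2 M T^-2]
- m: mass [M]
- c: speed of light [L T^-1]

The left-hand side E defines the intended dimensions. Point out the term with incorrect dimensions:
The right-hand side term mc

E has dimensions [L^2 M T^-2], but mc has dimensions [L M T^-1], so the term mc is dimensionally wrong for E.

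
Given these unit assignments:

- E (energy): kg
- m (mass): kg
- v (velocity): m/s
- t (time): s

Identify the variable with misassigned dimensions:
E

The variable E (energy) should have units J, not kg.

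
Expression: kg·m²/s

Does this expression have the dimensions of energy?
No

The expression kg·m²/s has dimensions [L^2 M T^-1], but energy has dimensions [L^2 M T^-2].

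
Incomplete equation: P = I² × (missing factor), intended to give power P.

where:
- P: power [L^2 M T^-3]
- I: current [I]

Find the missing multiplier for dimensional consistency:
R (resistance), dimensions [I^-2 L^2 M T^-3]

P has dimensions [L^2 M T^-3] and I² has dimensions [I^2].
The missing factor must have dimensions [L^2 M T^-3] / [I^2] = [I^-2 L^2 M T^-3], i.e. resistance (R).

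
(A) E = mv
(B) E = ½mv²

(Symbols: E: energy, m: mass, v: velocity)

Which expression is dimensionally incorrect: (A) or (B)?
(A)

(A) E = mv: LHS [L^2 M T^-2], RHS [L M T^-1] ✗
(B) E = ½mv²: LHS [L^2 M T^-2], RHS [L^2 M T^-2] ✓

Expression (A) E = mv is dimensionally incorrect.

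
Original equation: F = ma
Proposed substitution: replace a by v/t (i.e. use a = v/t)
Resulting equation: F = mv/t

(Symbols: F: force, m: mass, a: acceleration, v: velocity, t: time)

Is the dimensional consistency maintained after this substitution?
Yes

[a] = [L T^-2] and [v/t] = [L T^-2]. These match, so the substitution replaces a quantity by one of the same dimensions and the result F = mv/t has LHS [L M T^-2] vs RHS [L M T^-2] — still consistent.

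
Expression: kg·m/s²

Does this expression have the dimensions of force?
Yes

The expression kg·m/s² has dimensions [L M T^-2], which is exactly force [L M T^-2].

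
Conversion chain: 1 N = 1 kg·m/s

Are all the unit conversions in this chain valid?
The chain is incorrect (it contains an error).

Incorrect: Newton is kg·m/s², not kg·m/s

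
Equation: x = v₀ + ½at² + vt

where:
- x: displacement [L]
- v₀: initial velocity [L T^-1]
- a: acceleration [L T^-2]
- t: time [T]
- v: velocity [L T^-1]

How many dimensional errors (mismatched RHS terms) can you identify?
1

LHS x: [L]
- v₀: [L T^-1] ✗
- ½at²: [L] ✓
- vt: [L] ✓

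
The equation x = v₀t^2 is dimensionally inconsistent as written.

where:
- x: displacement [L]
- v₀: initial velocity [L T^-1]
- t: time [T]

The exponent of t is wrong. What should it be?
The exponent of t should be 1: x = v₀t

The LHS x has dimensions [L]; t has dimensions [T].
As written, the RHS v₀t^2 (exponent 2 on t) has dimensions [L T], which does not match.
With exponent 1, the RHS v₀t has dimensions [L], matching the LHS.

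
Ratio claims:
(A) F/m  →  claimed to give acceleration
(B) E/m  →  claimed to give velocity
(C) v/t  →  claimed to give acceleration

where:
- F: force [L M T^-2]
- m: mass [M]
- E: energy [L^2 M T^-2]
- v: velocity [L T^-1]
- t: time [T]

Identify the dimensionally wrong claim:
(B) E/m does not give velocity

(A) F/m: [L T^-2] = acceleration [L T^-2] ✓
(B) E/m: [L^2 T^-2] ≠ velocity [L T^-1] ✗
(C) v/t: [L T^-2] = acceleration [L T^-2] ✓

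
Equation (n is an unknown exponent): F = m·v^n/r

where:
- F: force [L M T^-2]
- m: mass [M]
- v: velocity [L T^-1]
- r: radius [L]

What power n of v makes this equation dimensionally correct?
n = 2

F has dimensions [L M T^-2]; v has dimensions [L T^-1].
The rest of the RHS has dimensions [L^-1 M], so v^n must supply [L^2 T^-2].
With n = 2: m·v^2/r has dimensions [L M T^-2], matching the LHS ✓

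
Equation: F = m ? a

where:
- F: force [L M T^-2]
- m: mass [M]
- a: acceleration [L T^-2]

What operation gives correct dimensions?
multiplication (×): F = m × a

F [L M T^-2]; m [M]; a [L T^-2].
m × a → [L M T^-2] ✓
m ÷ a → [L^-1 M T^2] ✗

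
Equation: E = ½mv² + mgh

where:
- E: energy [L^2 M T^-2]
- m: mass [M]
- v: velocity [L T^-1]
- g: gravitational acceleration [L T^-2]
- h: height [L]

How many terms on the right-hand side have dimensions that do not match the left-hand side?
0

LHS E: [L^2 M T^-2]
- ½mv²: [L^2 M T^-2] ✓
- mgh: [L^2 M T^-2] ✓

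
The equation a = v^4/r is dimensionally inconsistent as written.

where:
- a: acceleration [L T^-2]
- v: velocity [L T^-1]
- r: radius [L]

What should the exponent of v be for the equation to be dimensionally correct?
The exponent of v should be 2: a = v^2/r

The LHS a has dimensions [L T^-2]; v has dimensions [L T^-1].
As written, the RHS v^4/r (exponent 4 on v) has dimensions [L^3 T^-4], which does not match.
With exponent 2, the RHS v^2/r has dimensions [L T^-2], matching the LHS.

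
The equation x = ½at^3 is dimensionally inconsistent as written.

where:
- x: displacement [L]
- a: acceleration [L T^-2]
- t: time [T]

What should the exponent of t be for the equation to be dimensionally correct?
The exponent of t should be 2: x = ½at^2

The LHS x has dimensions [L]; t has dimensions [T].
As written, the RHS ½at^3 (exponent 3 on t) has dimensions [L T], which does not match.
With exponent 2, the RHS ½at^2 has dimensions [L], matching the LHS.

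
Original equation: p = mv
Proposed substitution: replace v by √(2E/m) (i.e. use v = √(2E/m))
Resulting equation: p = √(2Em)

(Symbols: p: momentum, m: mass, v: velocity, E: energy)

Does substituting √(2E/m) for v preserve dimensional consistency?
Yes

[v] = [L T^-1] and [√(2E/m)] = [L T^-1]. These match, so the substitution replaces a quantity by one of the same dimensions and the result p = √(2Em) has LHS [L M T^-1] vs RHS [L M T^-1] — still consistent.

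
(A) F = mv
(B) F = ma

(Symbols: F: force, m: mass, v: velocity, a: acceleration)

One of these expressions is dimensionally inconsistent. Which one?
(A)

(A) F = mv: LHS [L M T^-2], RHS [L M T^-1] ✗
(B) F = ma: LHS [L M T^-2], RHS [L M T^-2] ✓

Expression (A) F = mv is dimensionally incorrect.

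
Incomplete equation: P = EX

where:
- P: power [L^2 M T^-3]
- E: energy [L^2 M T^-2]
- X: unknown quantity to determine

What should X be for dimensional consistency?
X = f (inverse time / frequency (1/t)), dimensions [T^-1]

P has dimensions [L^2 M T^-3]; the rest of the RHS (E) has dimensions [L^2 M T^-2].
So X must have dimensions [T^-1] — X = f (inverse time / frequency (1/t)).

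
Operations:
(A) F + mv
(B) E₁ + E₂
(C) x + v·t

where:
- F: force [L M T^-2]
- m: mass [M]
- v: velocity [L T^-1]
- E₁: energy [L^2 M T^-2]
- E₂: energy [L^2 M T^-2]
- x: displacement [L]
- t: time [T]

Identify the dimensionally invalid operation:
(A) F + mv

(A) F + mv: F [L M T^-2] and mv [L M T^-1] — different dimensions cannot be added/subtracted ✗
(B) E₁ + E₂: E₁ [L^2 M T^-2] and E₂ [L^2 M T^-2] — same dimensions ✓
(C) x + v·t: x [L] and v·t [L] — same dimensions ✓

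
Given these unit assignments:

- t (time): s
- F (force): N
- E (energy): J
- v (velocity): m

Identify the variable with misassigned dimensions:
v

The variable v (velocity) should have units m/s, not m.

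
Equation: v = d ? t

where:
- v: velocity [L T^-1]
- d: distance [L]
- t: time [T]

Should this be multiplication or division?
division (÷): v = d ÷ t

v [L T^-1]; d [L]; t [T].
d × t → [L T] ✗
d ÷ t → [L T^-1] ✓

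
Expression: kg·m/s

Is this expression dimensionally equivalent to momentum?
Yes

The expression kg·m/s has dimensions [L M T^-1], which is exactly momentum [L M T^-1].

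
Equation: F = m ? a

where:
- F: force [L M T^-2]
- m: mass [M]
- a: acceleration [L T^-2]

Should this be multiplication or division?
multiplication (×): F = m × a

F [L M T^-2]; m [M]; a [L T^-2].
m × a → [L M T^-2] ✓
m ÷ a → [L^-1 M T^2] ✗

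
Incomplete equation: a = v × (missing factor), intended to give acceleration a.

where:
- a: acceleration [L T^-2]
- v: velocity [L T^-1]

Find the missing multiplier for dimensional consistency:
1/t (inverse time), dimensions [T^-1]

a has dimensions [L T^-2] and v has dimensions [L T^-1].
The missing factor must have dimensions [L T^-2] / [L T^-1] = [T^-1], i.e. inverse time (1/t).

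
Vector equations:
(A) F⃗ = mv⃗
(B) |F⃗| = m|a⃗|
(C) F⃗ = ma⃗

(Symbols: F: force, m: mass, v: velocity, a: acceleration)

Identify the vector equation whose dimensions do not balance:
(A) F⃗ = mv⃗

(A) F⃗ = mv⃗: LHS [L M T^-2], RHS [L M T^-1] ✗ — mass times velocity is momentum, not force; should be ma⃗
(B) |F⃗| = m|a⃗|: LHS [L M T^-2], RHS [L M T^-2] ✓ — magnitudes of vectors are scalars
(C) F⃗ = ma⃗: LHS [L M T^-2], RHS [L M T^-2] ✓ — Force and acceleration are vectors, mass is a scalar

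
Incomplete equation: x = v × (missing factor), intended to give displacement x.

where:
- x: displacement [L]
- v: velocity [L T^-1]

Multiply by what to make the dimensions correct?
t (time), dimensions [T]

x has dimensions [L] and v has dimensions [L T^-1].
The missing factor must have dimensions [L] / [L T^-1] = [T], i.e. time (t).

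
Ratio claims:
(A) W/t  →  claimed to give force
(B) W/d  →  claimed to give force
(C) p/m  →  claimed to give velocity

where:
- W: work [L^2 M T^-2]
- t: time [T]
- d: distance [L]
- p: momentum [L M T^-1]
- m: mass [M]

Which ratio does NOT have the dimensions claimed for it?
(A) W/t does not give force

(A) W/t: [L^2 M T^-3] ≠ force [L M T^-2] ✗
(B) W/d: [L M T^-2] = force [L M T^-2] ✓
(C) p/m: [L T^-1] = velocity [L T^-1] ✓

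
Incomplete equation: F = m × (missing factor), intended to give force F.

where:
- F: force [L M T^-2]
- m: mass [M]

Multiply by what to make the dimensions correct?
a (acceleration), dimensions [L T^-2]

F has dimensions [L M T^-2] and m has dimensions [M].
The missing factor must have dimensions [L M T^-2] / [M] = [L T^-2], i.e. acceleration (a).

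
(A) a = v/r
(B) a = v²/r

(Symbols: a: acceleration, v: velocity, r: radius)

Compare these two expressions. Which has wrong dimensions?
(A)

(A) a = v/r: LHS [L T^-2], RHS [T^-1] ✗
(B) a = v²/r: LHS [L T^-2], RHS [L T^-2] ✓

Expression (A) a = v/r is dimensionally incorrect.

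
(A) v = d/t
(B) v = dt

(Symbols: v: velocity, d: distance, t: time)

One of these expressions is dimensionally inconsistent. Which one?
(B)

(A) v = d/t: LHS [L T^-1], RHS [L T^-1] ✓
(B) v = dt: LHS [L T^-1], RHS [L T] ✗

Expression (B) v = dt is dimensionally incorrect.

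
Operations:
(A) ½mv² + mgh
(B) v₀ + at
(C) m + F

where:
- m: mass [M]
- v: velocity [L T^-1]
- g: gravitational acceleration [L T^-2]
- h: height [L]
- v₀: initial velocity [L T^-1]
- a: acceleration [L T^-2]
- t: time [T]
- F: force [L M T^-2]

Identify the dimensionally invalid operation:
(C) m + F

(A) ½mv² + mgh: ½mv² [L^2 M T^-2] and mgh [L^2 M T^-2] — same dimensions ✓
(B) v₀ + at: v₀ [L T^-1] and at [L T^-1] — same dimensions ✓
(C) m + F: m [M] and F [L M T^-2] — different dimensions cannot be added/subtracted ✗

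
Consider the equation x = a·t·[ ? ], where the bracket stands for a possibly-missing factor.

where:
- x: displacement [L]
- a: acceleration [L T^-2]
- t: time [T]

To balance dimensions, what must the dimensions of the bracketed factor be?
[T] — time (e.g. t)

x has dimensions [L]; a·t has dimensions [L T^-1].
The bracketed factor must supply [L] / [L T^-1] = [T].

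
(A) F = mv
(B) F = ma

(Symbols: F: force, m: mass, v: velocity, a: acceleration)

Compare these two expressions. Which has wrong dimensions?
(A)

(A) F = mv: LHS [L M T^-2], RHS [L M T^-1] ✗
(B) F = ma: LHS [L M T^-2], RHS [L M T^-2] ✓

Expression (A) F = mv is dimensionally incorrect.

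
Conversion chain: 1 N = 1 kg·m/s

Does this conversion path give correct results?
The chain is incorrect (it contains an error).

Incorrect: Newton is kg·m/s², not kg·m/s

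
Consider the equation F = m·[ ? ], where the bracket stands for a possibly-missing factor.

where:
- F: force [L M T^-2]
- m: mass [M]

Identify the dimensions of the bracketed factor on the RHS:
[L T^-2] — acceleration (e.g. a)

F has dimensions [L M T^-2]; m has dimensions [M].
The bracketed factor must supply [L M T^-2] / [M] = [L T^-2].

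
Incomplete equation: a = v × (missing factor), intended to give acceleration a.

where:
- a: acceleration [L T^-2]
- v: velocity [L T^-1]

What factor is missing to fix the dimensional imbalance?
1/t (inverse time), dimensions [T^-1]

a has dimensions [L T^-2] and v has dimensions [L T^-1].
The missing factor must have dimensions [L T^-2] / [L T^-1] = [T^-1], i.e. inverse time (1/t).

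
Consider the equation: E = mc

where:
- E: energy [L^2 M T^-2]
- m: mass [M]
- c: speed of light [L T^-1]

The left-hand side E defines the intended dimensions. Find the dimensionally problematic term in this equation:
The right-hand side term mc

E has dimensions [L^2 M T^-2], but mc has dimensions [L M T^-1], so the term mc is dimensionally wrong for E.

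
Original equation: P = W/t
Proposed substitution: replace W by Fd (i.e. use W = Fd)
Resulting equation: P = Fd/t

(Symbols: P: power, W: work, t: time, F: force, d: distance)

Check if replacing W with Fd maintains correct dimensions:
Yes

[W] = [L^2 M T^-2] and [Fd] = [L^2 M T^-2]. These match, so the substitution replaces a quantity by one of the same dimensions and the result P = Fd/t has LHS [L^2 M T^-3] vs RHS [L^2 M T^-3] — still consistent.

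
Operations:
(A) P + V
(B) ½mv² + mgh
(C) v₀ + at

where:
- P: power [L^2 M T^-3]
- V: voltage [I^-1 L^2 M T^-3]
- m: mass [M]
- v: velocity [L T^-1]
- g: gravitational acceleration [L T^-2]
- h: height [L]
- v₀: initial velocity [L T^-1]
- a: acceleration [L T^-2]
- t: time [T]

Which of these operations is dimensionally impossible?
(A) P + V

(A) P + V: P [L^2 M T^-3] and V [I^-1 L^2 M T^-3] — different dimensions cannot be added/subtracted ✗
(B) ½mv² + mgh: ½mv² [L^2 M T^-2] and mgh [L^2 M T^-2] — same dimensions ✓
(C) v₀ + at: v₀ [L T^-1] and at [L T^-1] — same dimensions ✓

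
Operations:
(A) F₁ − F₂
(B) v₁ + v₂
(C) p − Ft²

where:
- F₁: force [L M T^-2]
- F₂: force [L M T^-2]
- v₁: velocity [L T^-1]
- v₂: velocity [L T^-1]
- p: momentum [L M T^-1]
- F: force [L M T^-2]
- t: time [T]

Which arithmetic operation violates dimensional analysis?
(C) p − Ft²

(A) F₁ − F₂: F₁ [L M T^-2] and F₂ [L M T^-2] — same dimensions ✓
(B) v₁ + v₂: v₁ [L T^-1] and v₂ [L T^-1] — same dimensions ✓
(C) p − Ft²: p [L M T^-1] and Ft² [L M] — different dimensions cannot be added/subtracted ✗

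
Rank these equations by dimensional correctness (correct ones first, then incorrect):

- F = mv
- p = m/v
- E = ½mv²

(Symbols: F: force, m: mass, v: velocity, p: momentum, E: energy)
Dimensionally correct: E = ½mv²
Dimensionally incorrect: F = mv, p = m/v
Ordered (correct first, then incorrect): E = ½mv², F = mv, p = m/v

- F = mv: LHS [L M T^-2], RHS [L M T^-1] → incorrect ✗
- p = m/v: LHS [L M T^-1], RHS [L^-1 M T] → incorrect ✗
- E = ½mv²: LHS [L^2 M T^-2], RHS [L^2 M T^-2] → correct ✓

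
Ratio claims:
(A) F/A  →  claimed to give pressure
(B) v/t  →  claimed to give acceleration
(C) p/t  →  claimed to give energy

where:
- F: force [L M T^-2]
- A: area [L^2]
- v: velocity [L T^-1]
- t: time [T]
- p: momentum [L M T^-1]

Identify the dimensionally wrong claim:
(C) p/t does not give energy

(A) F/A: [L^-1 M T^-2] = pressure [L^-1 M T^-2] ✓
(B) v/t: [L T^-2] = acceleration [L T^-2] ✓
(C) p/t: [L M T^-2] ≠ energy [L^2 M T^-2] ✗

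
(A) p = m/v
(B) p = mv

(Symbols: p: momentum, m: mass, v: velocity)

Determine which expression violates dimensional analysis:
(A)

(A) p = m/v: LHS [L M T^-1], RHS [L^-1 M T] ✗
(B) p = mv: LHS [L M T^-1], RHS [L M T^-1] ✓

Expression (A) p = m/v is dimensionally incorrect.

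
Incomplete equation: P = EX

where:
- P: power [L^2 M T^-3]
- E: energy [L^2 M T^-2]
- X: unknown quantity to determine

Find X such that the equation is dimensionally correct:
X = f (inverse time / frequency (1/t)), dimensions [T^-1]

P has dimensions [L^2 M T^-3]; the rest of the RHS (E) has dimensions [L^2 M T^-2].
So X must have dimensions [T^-1] — X = f (inverse time / frequency (1/t)).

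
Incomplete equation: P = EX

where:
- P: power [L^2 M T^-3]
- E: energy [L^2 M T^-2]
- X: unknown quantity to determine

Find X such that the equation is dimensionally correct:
X = f (inverse time / frequency (1/t)), dimensions [T^-1]

P has dimensions [L^2 M T^-3]; the rest of the RHS (E) has dimensions [L^2 M T^-2].
So X must have dimensions [T^-1] — X = f (inverse time / frequency (1/t)).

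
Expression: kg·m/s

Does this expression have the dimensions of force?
No

The expression kg·m/s has dimensions [L M T^-1], but force has dimensions [L M T^-2].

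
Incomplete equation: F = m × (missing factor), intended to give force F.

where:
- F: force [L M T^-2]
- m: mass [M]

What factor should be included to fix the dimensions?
a (acceleration), dimensions [L T^-2]

F has dimensions [L M T^-2] and m has dimensions [M].
The missing factor must have dimensions [L M T^-2] / [M] = [L T^-2], i.e. acceleration (a).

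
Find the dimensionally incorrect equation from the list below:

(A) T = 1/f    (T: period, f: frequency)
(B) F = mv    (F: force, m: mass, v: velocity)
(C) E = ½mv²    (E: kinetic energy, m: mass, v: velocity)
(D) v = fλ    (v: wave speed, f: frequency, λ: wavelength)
(B) F = mv

The equation (B) F = mv is dimensionally incorrect.

LHS (F): [L M T^-2]
RHS (mv): [L M T^-1] ✗

The dimensions do not match. The other three equations balance.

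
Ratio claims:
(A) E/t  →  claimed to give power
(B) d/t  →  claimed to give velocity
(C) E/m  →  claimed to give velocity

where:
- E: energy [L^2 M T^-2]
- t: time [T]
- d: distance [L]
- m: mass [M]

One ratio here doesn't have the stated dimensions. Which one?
(C) E/m does not give velocity

(A) E/t: [L^2 M T^-3] = power [L^2 M T^-3] ✓
(B) d/t: [L T^-1] = velocity [L T^-1] ✓
(C) E/m: [L^2 T^-2] ≠ velocity [L T^-1] ✗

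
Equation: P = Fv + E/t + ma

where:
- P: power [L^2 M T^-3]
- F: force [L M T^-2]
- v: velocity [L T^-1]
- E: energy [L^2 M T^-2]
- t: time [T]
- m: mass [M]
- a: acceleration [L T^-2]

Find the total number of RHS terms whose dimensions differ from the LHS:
1

LHS P: [L^2 M T^-3]
- Fv: [L^2 M T^-3] ✓
- E/t: [L^2 M T^-3] ✓
- ma: [L M T^-2] ✗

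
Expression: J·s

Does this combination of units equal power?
No

The expression J·s has dimensions [L^2 M T^-1], but power has dimensions [L^2 M T^-3].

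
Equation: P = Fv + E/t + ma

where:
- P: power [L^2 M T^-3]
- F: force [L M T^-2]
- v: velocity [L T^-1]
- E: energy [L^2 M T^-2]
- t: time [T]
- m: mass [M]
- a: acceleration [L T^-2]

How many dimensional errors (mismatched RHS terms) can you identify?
1

LHS P: [L^2 M T^-3]
- Fv: [L^2 M T^-3] ✓
- E/t: [L^2 M T^-3] ✓
- ma: [L M T^-2] ✗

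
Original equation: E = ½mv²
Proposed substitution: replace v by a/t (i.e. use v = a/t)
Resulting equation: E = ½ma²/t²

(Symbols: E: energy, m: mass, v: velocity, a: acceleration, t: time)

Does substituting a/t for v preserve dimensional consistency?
No

[v] = [L T^-1] and [a/t] = [L T^-3]. These differ, so the substitution replaces a quantity by one of different dimensions and the result E = ½ma²/t² has LHS [L^2 M T^-2] vs RHS [L^2 M T^-6] — inconsistent.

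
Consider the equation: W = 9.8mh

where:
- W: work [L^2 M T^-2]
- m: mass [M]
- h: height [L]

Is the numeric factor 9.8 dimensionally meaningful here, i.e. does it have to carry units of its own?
Yes

W has dimensions [L^2 M T^-2], while mh alone has dimensions [L M]. For the equation to balance, the factor 9.8 must carry dimensions [L T^-2] — it is a dimensional constant (a numerical value of a physical quantity with its units suppressed), not a pure number.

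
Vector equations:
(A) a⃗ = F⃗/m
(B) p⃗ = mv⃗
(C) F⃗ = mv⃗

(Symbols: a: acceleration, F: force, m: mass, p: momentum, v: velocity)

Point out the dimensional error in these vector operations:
(C) F⃗ = mv⃗

(A) a⃗ = F⃗/m: LHS [L T^-2], RHS [L T^-2] ✓ — force (vector) divided by mass (scalar)
(B) p⃗ = mv⃗: LHS [L M T^-1], RHS [L M T^-1] ✓ — mass (scalar) times velocity (vector)
(C) F⃗ = mv⃗: LHS [L M T^-2], RHS [L M T^-1] ✗ — mass times velocity is momentum, not force; should be ma⃗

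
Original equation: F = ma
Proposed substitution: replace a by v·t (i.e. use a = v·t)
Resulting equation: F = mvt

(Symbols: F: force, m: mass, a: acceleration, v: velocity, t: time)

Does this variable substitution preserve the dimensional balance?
No

[a] = [L T^-2] and [v·t] = [L]. These differ, so the substitution replaces a quantity by one of different dimensions and the result F = mvt has LHS [L M T^-2] vs RHS [L M] — inconsistent.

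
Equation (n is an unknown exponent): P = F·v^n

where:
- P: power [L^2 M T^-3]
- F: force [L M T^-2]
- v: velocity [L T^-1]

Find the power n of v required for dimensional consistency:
n = 1

P has dimensions [L^2 M T^-3]; v has dimensions [L T^-1].
The rest of the RHS has dimensions [L M T^-2], so v^n must supply [L T^-1].
With n = 1: F·v^1 has dimensions [L^2 M T^-3], matching the LHS ✓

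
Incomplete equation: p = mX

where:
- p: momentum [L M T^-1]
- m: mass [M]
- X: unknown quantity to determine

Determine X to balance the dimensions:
X = v (velocity), dimensions [L T^-1]

p has dimensions [L M T^-1]; the rest of the RHS (m) has dimensions [M].
So X must have dimensions [L T^-1] — X = v (velocity).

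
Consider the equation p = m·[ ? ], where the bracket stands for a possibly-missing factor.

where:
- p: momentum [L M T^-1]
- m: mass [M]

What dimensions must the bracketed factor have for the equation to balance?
[L T^-1] — velocity (e.g. v)

p has dimensions [L M T^-1]; m has dimensions [M].
The bracketed factor must supply [L M T^-1] / [M] = [L T^-1].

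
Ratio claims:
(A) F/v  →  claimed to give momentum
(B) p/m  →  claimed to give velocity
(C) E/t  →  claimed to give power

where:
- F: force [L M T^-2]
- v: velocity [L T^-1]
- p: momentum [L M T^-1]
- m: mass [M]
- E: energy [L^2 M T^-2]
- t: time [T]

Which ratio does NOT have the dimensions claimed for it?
(A) F/v does not give momentum

(A) F/v: [M T^-1] ≠ momentum [L M T^-1] ✗
(B) p/m: [L T^-1] = velocity [L T^-1] ✓
(C) E/t: [L^2 M T^-3] = power [L^2 M T^-3] ✓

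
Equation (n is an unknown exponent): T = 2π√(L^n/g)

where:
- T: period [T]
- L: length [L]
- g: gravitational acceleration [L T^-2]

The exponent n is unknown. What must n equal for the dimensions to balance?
n = 1

T has dimensions [T]; L has dimensions [L].
With n = 1: 2π√(L^1/g) has dimensions [T], matching the LHS ✓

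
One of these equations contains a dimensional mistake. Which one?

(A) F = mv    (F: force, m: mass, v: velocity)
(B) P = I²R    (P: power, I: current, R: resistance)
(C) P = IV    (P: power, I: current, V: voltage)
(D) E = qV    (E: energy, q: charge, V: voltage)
(A) F = mv

The equation (A) F = mv is dimensionally incorrect.

LHS (F): [L M T^-2]
RHS (mv): [L M T^-1] ✗

The dimensions do not match. The other three equations balance.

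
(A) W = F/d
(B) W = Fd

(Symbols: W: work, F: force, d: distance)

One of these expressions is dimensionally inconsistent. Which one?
(A)

(A) W = F/d: LHS [L^2 M T^-2], RHS [M T^-2] ✗
(B) W = Fd: LHS [L^2 M T^-2], RHS [L^2 M T^-2] ✓

Expression (A) W = F/d is dimensionally incorrect.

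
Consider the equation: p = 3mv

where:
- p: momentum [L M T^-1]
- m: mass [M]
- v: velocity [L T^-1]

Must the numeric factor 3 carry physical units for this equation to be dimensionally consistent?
No

p has dimensions [L M T^-1] and mv already has dimensions [L M T^-1], so the equation balances without 3 contributing any dimensions. 3 is a pure (dimensionless) number; changing or removing it would not affect dimensional consistency.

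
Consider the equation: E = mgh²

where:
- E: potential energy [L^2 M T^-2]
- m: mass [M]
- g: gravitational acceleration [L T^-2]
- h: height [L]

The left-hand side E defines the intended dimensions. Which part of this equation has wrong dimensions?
The right-hand side term mgh²

E has dimensions [L^2 M T^-2], but mgh² has dimensions [L^3 M T^-2], so the term mgh² is dimensionally wrong for E.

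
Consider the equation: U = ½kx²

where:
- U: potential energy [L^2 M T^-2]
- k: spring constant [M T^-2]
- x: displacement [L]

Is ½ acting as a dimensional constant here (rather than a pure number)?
No

U has dimensions [L^2 M T^-2] and kx² already has dimensions [L^2 M T^-2], so the equation balances without ½ contributing any dimensions. ½ is a pure (dimensionless) number; changing or removing it would not affect dimensional consistency.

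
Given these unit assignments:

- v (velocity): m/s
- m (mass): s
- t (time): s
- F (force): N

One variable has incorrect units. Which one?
m

The variable m (mass) should have units kg, not s.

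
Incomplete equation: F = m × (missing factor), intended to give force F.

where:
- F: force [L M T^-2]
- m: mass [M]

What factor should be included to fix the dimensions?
a (acceleration), dimensions [L T^-2]

F has dimensions [L M T^-2] and m has dimensions [M].
The missing factor must have dimensions [L M T^-2] / [M] = [L T^-2], i.e. acceleration (a).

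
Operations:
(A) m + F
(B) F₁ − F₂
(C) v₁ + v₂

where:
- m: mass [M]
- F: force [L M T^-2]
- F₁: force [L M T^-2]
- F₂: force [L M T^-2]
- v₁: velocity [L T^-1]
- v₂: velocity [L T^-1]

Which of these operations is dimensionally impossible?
(A) m + F

(A) m + F: m [M] and F [L M T^-2] — different dimensions cannot be added/subtracted ✗
(B) F₁ − F₂: F₁ [L M T^-2] and F₂ [L M T^-2] — same dimensions ✓
(C) v₁ + v₂: v₁ [L T^-1] and v₂ [L T^-1] — same dimensions ✓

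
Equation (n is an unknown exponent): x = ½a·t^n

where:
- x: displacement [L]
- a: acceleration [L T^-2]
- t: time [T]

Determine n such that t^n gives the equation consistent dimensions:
n = 2

x has dimensions [L]; t has dimensions [T].
The rest of the RHS has dimensions [L T^-2], so t^n must supply [T^2].
With n = 2: ½a·t^2 has dimensions [L], matching the LHS ✓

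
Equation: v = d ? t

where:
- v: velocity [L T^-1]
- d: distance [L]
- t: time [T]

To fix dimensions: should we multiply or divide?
division (÷): v = d ÷ t

v [L T^-1]; d [L]; t [T].
d × t → [L T] ✗
d ÷ t → [L T^-1] ✓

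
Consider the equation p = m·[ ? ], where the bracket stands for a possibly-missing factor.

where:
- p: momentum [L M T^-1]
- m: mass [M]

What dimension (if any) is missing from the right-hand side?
[L T^-1] — velocity (e.g. v)

p has dimensions [L M T^-1]; m has dimensions [M].
The bracketed factor must supply [L M T^-1] / [M] = [L T^-1].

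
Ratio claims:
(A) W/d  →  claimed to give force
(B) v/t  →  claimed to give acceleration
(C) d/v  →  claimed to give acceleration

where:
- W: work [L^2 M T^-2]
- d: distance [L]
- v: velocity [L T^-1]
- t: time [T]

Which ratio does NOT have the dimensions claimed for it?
(C) d/v does not give acceleration

(A) W/d: [L M T^-2] = force [L M T^-2] ✓
(B) v/t: [L T^-2] = acceleration [L T^-2] ✓
(C) d/v: [T] ≠ acceleration [L T^-2] ✗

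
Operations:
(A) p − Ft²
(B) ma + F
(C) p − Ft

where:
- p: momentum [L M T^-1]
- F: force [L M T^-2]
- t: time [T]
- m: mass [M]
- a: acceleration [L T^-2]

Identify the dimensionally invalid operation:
(A) p − Ft²

(A) p − Ft²: p [L M T^-1] and Ft² [L M] — different dimensions cannot be added/subtracted ✗
(B) ma + F: ma [L M T^-2] and F [L M T^-2] — same dimensions ✓
(C) p − Ft: p [L M T^-1] and Ft [L M T^-1] — same dimensions ✓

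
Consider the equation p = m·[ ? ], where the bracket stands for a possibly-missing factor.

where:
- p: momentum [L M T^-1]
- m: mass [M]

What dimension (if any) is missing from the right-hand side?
[L T^-1] — velocity (e.g. v)

p has dimensions [L M T^-1]; m has dimensions [M].
The bracketed factor must supply [L M T^-1] / [M] = [L T^-1].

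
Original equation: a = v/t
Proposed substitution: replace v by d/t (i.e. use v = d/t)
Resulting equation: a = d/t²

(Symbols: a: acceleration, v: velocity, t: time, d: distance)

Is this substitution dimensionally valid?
Yes

[v] = [L T^-1] and [d/t] = [L T^-1]. These match, so the substitution replaces a quantity by one of the same dimensions and the result a = d/t² has LHS [L T^-2] vs RHS [L T^-2] — still consistent.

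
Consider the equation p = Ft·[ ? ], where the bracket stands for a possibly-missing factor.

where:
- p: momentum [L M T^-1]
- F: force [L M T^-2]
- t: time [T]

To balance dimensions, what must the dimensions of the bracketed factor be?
Nothing is missing — the bracketed factor must be dimensionless.

p has dimensions [L M T^-1] and Ft already has dimensions [L M T^-1], so p = Ft is dimensionally complete.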